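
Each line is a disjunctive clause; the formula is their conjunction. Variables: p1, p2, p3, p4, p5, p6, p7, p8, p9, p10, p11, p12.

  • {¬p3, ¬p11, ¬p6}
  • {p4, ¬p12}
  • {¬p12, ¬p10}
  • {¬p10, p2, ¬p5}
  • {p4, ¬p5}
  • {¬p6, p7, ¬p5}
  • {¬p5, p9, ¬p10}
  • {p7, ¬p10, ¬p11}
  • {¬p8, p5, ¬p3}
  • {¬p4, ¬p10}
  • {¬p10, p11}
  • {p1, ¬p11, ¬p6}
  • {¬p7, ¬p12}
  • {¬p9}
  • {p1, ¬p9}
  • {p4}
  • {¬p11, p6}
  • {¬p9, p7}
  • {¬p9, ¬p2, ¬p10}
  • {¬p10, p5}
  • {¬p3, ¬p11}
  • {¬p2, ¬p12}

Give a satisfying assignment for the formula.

p1 = 0, p2 = 0, p3 = 0, p4 = 1, p5 = 0, p6 = 1, p7 = 0, p8 = 0, p9 = 0, p10 = 0, p11 = 0, p12 = 0

Unit propagation: (¬p9) forces p9 = False.
(p4) is a unit clause, so p4 = True.
(¬p10) is a unit clause, so p10 = False.
p2 occurs only negated in the remaining clauses — set p2 = False.
p3 occurs only negated in the remaining clauses — set p3 = False.
Branch on p1: take p1 = False.
Branch on p5: take p5 = False.
The remaining clauses are satisfied by p6 = True, p7 = False, p8 = False, p11 = False, p12 = False.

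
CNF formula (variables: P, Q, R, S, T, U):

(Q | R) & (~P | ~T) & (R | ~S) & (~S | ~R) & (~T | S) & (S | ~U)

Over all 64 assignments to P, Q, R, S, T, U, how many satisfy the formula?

The models are:
  P=F Q=F R=T S=F T=F U=F
  P=F Q=T R=F S=F T=F U=F
  P=F Q=T R=T S=F T=F U=F
  P=T Q=F R=T S=F T=F U=F
  P=T Q=T R=F S=F T=F U=F
  P=T Q=T R=T S=F T=F U=F
That's 6 in total.

6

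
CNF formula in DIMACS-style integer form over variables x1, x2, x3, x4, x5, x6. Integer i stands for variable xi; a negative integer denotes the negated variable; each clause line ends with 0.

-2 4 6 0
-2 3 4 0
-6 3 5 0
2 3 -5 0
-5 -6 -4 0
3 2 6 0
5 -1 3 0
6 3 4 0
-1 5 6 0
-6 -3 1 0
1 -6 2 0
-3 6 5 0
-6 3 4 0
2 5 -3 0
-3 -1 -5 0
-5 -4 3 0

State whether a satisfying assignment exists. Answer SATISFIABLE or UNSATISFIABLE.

Branch on x1: take x1 = True.
Branch on x2: take x2 = True.
For the remaining variables, x3 = True, x4 = False, x5 = False, x6 = True works.
So x1 = True, x2 = True, x3 = True, x4 = False, x5 = False, x6 = True is a satisfying assignment.

SATISFIABLE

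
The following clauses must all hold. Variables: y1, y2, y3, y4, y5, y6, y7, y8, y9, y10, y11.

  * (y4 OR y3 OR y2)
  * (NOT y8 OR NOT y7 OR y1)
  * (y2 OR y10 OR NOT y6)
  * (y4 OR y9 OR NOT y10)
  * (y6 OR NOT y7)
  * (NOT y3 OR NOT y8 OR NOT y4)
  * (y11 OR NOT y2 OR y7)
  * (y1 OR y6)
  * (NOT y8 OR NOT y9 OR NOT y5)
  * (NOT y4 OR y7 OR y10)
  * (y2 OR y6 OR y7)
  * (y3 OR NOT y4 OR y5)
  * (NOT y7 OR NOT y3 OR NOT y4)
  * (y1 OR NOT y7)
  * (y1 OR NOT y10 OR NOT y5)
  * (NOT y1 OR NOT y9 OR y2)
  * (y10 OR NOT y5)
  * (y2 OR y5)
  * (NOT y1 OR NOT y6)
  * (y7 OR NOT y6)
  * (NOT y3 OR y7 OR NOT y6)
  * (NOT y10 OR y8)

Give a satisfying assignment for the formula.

y1=T  y2=T  y3=T  y4=F  y5=F  y6=F  y7=F  y8=T  y9=F  y10=F  y11=T

Pure literal: y11 appears only positively; assign y11 = True.
Branch on y1: take y1 = True.
  then y6 is forced to False.
  then y7 is forced to False.
  then y2 is forced to True.
Try y3 = True.
Set y4 = False and propagate.
For the remaining variables, y5 = False, y8 = True, y9 = False, y10 = False works.
Check each clause:
  1. (y4 OR y3 OR y2) — y2 is true.
  2. (NOT y7 OR y1 OR NOT y8) — y1 is true.
  3. (y2 OR NOT y6 OR y10) — y2 is true.
  4. (y4 OR y9 OR NOT y10) — NOT y10 is true.
  5. (NOT y7 OR y6) — NOT y7 is true.
  6. (NOT y4 OR NOT y3 OR NOT y8) — NOT y4 is true.
  7. (y11 OR y7 OR NOT y2) — y11 is true.
  8. (y1 OR y6) — y1 is true.
  9. (NOT y9 OR NOT y5 OR NOT y8) — NOT y5 is true.
  10. (y10 OR NOT y4 OR y7) — NOT y4 is true.
  11. (y6 OR y2 OR y7) — y2 is true.
  12. (y5 OR NOT y4 OR y3) — y3 is true.
  13. (NOT y3 OR NOT y7 OR NOT y4) — NOT y7 is true.
  14. (NOT y7 OR y1) — y1 is true.
  15. (NOT y10 OR y1 OR NOT y5) — y1 is true.
  16. (NOT y9 OR NOT y1 OR y2) — y2 is true.
  17. (NOT y5 OR y10) — NOT y5 is true.
  18. (y2 OR y5) — y2 is true.
  19. (NOT y6 OR NOT y1) — NOT y6 is true.
  20. (NOT y6 OR y7) — NOT y6 is true.
  21. (NOT y6 OR y7 OR NOT y3) — NOT y6 is true.
  22. (NOT y10 OR y8) — y8 is true.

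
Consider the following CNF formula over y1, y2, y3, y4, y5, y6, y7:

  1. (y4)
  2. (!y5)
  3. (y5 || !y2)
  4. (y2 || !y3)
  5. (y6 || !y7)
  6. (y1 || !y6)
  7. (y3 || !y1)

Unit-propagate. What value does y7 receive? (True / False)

(y4) is a unit clause: y4 = True.
(!y5) stands alone — y5 = False.
(!y2 || y5) with y5 = False leaves only !y2, so y2 = False.
(!y3 || y2): since y2 = False, the clause reduces to (!y3). y3 = False.
(y3 || !y1) with y3 = False leaves only !y1, so y1 = False.
(!y6 || y1): since y1 = False, the clause reduces to (!y6). y6 = False.
From (!y7 || y6) and y6 = False: y7 = False.

False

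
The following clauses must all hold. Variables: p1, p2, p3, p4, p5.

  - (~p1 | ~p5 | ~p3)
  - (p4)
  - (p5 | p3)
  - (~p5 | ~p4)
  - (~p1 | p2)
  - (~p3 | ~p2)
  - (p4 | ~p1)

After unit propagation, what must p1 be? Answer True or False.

False

(p4) stands alone — p4 = True.
From (~p5 | ~p4) and p4 = True: p5 = False.
(p5 | p3) with p5 = False leaves only p3, so p3 = True.
In (~p2 | ~p3), ~p3 is now false; ~p2 must hold, so p2 = False.
In (p2 | ~p1), p2 is now false; ~p1 must hold, so p1 = False.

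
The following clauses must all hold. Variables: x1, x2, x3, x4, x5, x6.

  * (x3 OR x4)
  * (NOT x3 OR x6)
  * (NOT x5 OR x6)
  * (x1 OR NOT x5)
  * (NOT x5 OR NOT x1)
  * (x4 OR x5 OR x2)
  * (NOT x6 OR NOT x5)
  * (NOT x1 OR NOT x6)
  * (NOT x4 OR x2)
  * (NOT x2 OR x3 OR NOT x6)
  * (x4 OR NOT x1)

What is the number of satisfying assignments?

4

Satisfying assignments:
  x1=F x2=T x3=F x4=T x5=F x6=F
  x1=F x2=T x3=T x4=F x5=F x6=T
  x1=F x2=T x3=T x4=T x5=F x6=T
  x1=T x2=T x3=F x4=T x5=F x6=F
That's 4 in total.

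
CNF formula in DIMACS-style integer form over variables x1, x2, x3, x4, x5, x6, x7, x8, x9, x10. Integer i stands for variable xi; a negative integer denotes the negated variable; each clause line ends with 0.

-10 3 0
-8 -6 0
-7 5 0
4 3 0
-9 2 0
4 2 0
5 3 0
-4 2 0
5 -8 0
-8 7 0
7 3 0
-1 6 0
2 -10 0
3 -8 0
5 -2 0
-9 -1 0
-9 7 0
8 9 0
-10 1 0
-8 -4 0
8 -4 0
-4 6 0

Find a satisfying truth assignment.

Pure literal: x3 appears only positively; assign x3 = True.
Pure literal: x5 appears only positively; assign x5 = True.
Try x1 = False.
  then x10 is forced to False.
Try x2 = True.
Set x4 = False and propagate.
The remaining clauses are satisfied by x6 = False, x7 = True, x8 = True, x9 = True.

x1 = 0  x2 = 1  x3 = 1  x4 = 0  x5 = 1  x6 = 0  x7 = 1  x8 = 1  x9 = 1  x10 = 0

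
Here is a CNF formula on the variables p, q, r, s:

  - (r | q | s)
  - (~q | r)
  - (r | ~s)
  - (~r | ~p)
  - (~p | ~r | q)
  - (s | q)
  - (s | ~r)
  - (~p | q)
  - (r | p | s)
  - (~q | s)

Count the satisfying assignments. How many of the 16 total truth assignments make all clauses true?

2

Satisfying assignments:
  p=0 q=0 r=1 s=1
  p=0 q=1 r=1 s=1
That's 2 in total.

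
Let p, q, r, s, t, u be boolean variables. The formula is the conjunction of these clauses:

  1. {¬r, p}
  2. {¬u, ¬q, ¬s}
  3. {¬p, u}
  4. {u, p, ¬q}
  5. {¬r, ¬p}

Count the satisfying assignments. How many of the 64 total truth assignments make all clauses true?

16

Case analysis on p and u:
  p=T, u=T: t free; 3 ways for (q,r,s) × 2^1 = 6.
  p=T, u=F: a clause becomes empty — 0.
  p=F, u=T: t free; 3 ways for (q,r,s) × 2^1 = 6.
  p=F, u=F: remaining (q,r,s,t) ∈ {(F,F,F,F); (F,F,F,T); (F,F,T,F); (F,F,T,T)} — 4.
Total: 6 + 0 + 6 + 4 = 16.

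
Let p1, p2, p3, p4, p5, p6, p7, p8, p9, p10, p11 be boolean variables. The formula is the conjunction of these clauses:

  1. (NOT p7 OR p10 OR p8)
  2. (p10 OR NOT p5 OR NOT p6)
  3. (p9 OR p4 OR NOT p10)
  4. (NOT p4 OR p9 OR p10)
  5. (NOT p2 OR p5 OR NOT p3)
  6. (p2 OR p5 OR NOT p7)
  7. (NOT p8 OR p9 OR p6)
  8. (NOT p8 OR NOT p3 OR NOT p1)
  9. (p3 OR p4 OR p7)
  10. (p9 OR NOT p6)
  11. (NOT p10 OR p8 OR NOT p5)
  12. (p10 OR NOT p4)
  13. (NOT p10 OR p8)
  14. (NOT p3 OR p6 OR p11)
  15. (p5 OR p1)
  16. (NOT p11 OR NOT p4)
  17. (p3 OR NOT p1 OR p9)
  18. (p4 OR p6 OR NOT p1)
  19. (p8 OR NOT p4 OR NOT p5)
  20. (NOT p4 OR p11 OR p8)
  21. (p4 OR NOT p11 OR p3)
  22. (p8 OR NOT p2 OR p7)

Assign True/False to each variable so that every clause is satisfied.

p1=True  p2=False  p3=True  p4=False  p5=False  p6=True  p7=False  p8=False  p9=True  p10=False  p11=False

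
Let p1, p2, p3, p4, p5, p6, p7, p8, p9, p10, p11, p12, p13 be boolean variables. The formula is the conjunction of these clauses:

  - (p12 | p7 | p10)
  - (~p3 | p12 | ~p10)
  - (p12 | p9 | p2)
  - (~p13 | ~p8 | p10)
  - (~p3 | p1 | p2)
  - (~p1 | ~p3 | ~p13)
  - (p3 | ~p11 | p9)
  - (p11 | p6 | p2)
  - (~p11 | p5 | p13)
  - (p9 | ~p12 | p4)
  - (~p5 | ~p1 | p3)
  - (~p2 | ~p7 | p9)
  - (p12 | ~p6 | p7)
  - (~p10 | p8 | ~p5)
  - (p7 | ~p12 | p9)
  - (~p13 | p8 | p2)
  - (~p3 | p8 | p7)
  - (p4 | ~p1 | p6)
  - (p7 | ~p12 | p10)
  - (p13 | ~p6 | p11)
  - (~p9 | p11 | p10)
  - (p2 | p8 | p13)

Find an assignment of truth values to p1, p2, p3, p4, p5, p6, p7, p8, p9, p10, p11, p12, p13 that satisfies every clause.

p1 = F, p2 = T, p3 = F, p4 = T, p5 = T, p6 = F, p7 = T, p8 = T, p9 = T, p10 = T, p11 = F, p12 = T, p13 = F

Check each clause:
  1. (p12 | p7 | p10) — p10 is true.
  2. (p12 | ~p3 | ~p10) — p12 is true.
  3. (p2 | p12 | p9) — p9 is true.
  4. (~p13 | ~p8 | p10) — p10 is true.
  5. (p1 | ~p3 | p2) — p2 is true.
  6. (~p1 | ~p13 | ~p3) — ~p13 is true.
  7. (~p11 | p9 | p3) — p9 is true.
  8. (p6 | p2 | p11) — p2 is true.
  9. (p5 | ~p11 | p13) — ~p11 is true.
  10. (~p12 | p9 | p4) — p9 is true.
  11. (~p5 | ~p1 | p3) — ~p1 is true.
  12. (~p7 | ~p2 | p9) — p9 is true.
  13. (p12 | p7 | ~p6) — ~p6 is true.
  14. (~p10 | p8 | ~p5) — p8 is true.
  15. (~p12 | p9 | p7) — p9 is true.
  16. (~p13 | p2 | p8) — p8 is true.
  17. (p8 | p7 | ~p3) — p8 is true.
  18. (p4 | p6 | ~p1) — p4 is true.
  19. (p10 | ~p12 | p7) — p10 is true.
  20. (p13 | ~p6 | p11) — ~p6 is true.
  21. (p10 | ~p9 | p11) — p10 is true.
  22. (p8 | p13 | p2) — p8 is true.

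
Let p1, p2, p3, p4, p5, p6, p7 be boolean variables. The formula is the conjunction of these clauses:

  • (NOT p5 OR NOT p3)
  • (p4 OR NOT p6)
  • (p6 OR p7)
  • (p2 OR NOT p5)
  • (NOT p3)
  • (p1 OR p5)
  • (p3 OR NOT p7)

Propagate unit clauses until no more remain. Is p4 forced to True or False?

(NOT p3) is a unit clause: p3 = False.
In (NOT p7 OR p3), p3 is now false; NOT p7 must hold, so p7 = False.
(p7 OR p6): since p7 = False, the clause reduces to (p6). p6 = True.
From (NOT p6 OR p4) and p6 = True: p4 = True.

True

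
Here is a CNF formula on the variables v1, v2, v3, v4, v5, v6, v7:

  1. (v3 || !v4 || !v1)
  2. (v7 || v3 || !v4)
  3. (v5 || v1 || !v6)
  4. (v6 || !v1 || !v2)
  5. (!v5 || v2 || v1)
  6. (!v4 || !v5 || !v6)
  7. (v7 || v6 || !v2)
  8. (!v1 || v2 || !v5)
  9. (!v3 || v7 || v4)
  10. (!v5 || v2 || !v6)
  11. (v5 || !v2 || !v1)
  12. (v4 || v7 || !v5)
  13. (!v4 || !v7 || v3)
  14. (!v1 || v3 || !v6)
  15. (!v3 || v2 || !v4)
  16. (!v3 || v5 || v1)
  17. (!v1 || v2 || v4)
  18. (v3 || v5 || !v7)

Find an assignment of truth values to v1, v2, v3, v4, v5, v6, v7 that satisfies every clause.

v1 = True  v2 = True  v3 = True  v4 = False  v5 = True  v6 = True  v7 = True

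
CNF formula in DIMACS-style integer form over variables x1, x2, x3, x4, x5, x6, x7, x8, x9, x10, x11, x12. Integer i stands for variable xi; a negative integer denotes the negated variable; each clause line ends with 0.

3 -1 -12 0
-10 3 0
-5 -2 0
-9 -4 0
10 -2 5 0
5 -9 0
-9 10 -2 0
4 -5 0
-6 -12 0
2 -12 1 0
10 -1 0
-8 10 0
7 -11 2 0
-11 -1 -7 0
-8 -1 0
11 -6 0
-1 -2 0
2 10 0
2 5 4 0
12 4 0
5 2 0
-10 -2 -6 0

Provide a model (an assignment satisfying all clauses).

x1 = False, x2 = True, x3 = True, x4 = True, x5 = False, x6 = False, x7 = True, x8 = True, x9 = False, x10 = True, x11 = False, x12 = False

Check each clause:
  1. (~x1 | ~x12 | x3) — x3 is true.
  2. (x3 | ~x10) — x3 is true.
  3. (~x5 | ~x2) — ~x5 is true.
  4. (~x9 | ~x4) — ~x9 is true.
  5. (x10 | ~x2 | x5) — x10 is true.
  6. (x5 | ~x9) — ~x9 is true.
  7. (~x9 | x10 | ~x2) — x10 is true.
  8. (x4 | ~x5) — ~x5 is true.
  9. (~x6 | ~x12) — ~x6 is true.
  10. (x1 | x2 | ~x12) — x2 is true.
  11. (~x1 | x10) — x10 is true.
  12. (~x8 | x10) — x10 is true.
  13. (x2 | x7 | ~x11) — x2 is true.
  14. (~x1 | ~x11 | ~x7) — ~x11 is true.
  15. (~x1 | ~x8) — ~x1 is true.
  16. (x11 | ~x6) — ~x6 is true.
  17. (~x2 | ~x1) — ~x1 is true.
  18. (x2 | x10) — x2 is true.
  19. (x5 | x4 | x2) — x2 is true.
  20. (x12 | x4) — x4 is true.
  21. (x5 | x2) — x2 is true.
  22. (~x2 | ~x10 | ~x6) — ~x6 is true.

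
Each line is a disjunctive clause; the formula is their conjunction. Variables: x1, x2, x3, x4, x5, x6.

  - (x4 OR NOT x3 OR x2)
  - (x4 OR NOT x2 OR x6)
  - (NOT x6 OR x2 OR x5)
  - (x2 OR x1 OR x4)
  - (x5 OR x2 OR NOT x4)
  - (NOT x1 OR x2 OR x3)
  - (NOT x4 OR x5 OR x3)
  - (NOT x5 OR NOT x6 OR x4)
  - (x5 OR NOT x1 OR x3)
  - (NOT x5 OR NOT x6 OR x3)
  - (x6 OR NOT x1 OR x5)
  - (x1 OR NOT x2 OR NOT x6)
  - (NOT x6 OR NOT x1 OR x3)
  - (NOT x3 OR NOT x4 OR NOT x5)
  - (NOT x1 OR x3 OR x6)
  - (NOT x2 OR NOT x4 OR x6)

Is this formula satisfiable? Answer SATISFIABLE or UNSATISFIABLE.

SATISFIABLE

Branch on x1: take x1 = True.
Set x2 = True and propagate.
For the remaining variables, x3 = True, x4 = True, x5 = False, x6 = True works.
Every clause has at least one true literal under this assignment.
So x1=T, x2=T, x3=T, x4=T, x5=F, x6=T is a satisfying assignment.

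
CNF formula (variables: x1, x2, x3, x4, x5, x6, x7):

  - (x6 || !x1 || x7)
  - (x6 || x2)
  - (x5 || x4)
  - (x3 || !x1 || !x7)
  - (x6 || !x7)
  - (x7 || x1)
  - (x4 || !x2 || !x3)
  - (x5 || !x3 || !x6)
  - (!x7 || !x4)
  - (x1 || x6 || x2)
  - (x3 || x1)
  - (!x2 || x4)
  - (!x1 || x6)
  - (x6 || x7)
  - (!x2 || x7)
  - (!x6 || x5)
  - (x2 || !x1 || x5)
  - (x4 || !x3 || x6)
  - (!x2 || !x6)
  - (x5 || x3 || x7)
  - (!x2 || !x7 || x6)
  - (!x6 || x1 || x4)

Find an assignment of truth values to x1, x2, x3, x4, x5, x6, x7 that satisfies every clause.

x1=T, x2=F, x3=F, x4=T, x5=T, x6=T, x7=F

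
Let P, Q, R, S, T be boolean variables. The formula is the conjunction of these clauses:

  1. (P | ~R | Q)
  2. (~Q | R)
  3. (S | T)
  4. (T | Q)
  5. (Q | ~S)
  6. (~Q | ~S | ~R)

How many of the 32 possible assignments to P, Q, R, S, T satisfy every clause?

Satisfying assignments:
  P=F Q=F R=F S=F T=T
  P=F Q=T R=T S=F T=T
  P=T Q=F R=F S=F T=T
  P=T Q=F R=T S=F T=T
  P=T Q=T R=T S=F T=T
That's 5 in total.

5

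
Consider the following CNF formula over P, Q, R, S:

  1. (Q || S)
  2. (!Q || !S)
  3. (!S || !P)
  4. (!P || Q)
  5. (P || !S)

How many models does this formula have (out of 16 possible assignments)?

Satisfying assignments:
  P=F Q=T R=F S=F
  P=F Q=T R=T S=F
  P=T Q=T R=F S=F
  P=T Q=T R=T S=F
That's 4 in total.

4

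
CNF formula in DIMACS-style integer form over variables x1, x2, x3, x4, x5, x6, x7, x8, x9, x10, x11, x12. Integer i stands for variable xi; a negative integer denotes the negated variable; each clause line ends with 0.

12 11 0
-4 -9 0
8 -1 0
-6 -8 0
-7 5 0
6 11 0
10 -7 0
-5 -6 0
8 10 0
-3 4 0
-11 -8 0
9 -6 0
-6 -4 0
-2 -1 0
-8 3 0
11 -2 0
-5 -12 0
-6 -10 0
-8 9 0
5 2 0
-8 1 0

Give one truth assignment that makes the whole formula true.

x1=F, x2=T, x3=F, x4=T, x5=T, x6=F, x7=F, x8=F, x9=F, x10=T, x11=T, x12=F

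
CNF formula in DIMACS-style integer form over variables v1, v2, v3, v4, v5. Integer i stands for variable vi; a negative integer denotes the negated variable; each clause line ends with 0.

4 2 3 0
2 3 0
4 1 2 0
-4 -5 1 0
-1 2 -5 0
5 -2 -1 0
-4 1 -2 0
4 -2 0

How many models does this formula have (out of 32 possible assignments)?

Satisfying assignments:
  v1=0 v2=0 v3=1 v4=1 v5=0
  v1=1 v2=0 v3=1 v4=0 v5=0
  v1=1 v2=0 v3=1 v4=1 v5=0
  v1=1 v2=1 v3=0 v4=1 v5=1
  v1=1 v2=1 v3=1 v4=1 v5=1
Count: 5.

5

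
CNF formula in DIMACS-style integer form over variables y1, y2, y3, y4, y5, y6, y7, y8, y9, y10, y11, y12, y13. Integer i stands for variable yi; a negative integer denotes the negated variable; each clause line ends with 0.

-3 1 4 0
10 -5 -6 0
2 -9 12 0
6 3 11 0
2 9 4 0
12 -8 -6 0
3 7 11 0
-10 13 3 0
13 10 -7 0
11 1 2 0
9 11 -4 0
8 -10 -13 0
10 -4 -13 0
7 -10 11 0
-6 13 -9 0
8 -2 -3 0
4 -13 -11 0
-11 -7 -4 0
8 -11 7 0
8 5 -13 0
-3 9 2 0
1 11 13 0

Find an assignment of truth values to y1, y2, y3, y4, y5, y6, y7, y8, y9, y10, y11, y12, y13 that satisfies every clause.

Pure literal: y1 appears only positively; assign y1 = True.
Pure literal: y12 appears only positively; assign y12 = True.
Branch on y2: take y2 = True.
Try y3 = True.
  then y8 is forced to True.
The remaining clauses are satisfied by y4 = True, y5 = False, y6 = False, y7 = False, y9 = True, y10 = True, y11 = True, y13 = False.

y1=T, y2=T, y3=T, y4=T, y5=F, y6=F, y7=F, y8=T, y9=T, y10=T, y11=T, y12=T, y13=F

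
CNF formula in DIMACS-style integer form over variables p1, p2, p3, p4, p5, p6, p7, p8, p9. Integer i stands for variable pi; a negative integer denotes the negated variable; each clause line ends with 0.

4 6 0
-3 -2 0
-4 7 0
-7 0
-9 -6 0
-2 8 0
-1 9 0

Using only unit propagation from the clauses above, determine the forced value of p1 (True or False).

(!p7) stands alone — p7 = False.
(!p4 || p7) with p7 = False leaves only !p4, so p4 = False.
In (p4 || p6), p4 is now false; p6 must hold, so p6 = True.
(!p6 || !p9): since p6 = True, the clause reduces to (!p9). p9 = False.
(p9 || !p1): since p9 = False, the clause reduces to (!p1). p1 = False.

False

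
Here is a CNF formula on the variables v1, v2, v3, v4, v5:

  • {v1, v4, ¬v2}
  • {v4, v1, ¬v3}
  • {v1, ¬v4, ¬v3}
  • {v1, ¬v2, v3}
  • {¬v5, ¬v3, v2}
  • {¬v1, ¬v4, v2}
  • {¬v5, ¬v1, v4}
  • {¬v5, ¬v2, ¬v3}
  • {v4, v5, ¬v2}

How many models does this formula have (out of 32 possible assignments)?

9

Split on v1, then v2.
  v1=T, v2=T: remaining (v3,v4,v5) ∈ {(F,T,F); (F,T,T); (T,T,F)} — 3.
  v1=T, v2=F: remaining (v3,v4,v5) ∈ {(F,F,F); (T,F,F)} — 2.
  v1=F, v2=T: a clause becomes empty — 0.
  v1=F, v2=F: remaining (v3,v4,v5) ∈ {(F,F,F); (F,F,T); (F,T,F); (F,T,T)} — 4.
Total: 3 + 2 + 0 + 4 = 9.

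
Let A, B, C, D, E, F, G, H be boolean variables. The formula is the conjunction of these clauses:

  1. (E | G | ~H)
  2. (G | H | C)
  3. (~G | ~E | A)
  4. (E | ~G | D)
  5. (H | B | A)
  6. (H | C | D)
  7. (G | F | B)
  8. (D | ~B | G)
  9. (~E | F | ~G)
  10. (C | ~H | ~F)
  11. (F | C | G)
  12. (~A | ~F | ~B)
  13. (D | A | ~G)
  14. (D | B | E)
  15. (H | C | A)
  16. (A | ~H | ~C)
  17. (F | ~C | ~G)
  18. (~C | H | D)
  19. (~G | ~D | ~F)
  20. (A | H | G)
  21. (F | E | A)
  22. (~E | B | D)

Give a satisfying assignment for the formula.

A=T, B=F, C=F, D=T, E=F, F=F, G=T, H=F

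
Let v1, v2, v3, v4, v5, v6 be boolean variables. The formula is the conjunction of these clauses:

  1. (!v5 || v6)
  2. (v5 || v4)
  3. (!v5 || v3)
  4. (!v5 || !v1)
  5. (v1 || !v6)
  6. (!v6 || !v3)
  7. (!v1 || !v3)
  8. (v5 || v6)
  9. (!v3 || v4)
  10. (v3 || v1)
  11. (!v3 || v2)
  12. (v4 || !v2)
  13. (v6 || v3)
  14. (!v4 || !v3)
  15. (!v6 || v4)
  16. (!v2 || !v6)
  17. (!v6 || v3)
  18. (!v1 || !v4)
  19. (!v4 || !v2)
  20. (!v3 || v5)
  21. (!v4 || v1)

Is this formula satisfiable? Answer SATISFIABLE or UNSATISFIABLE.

v3 = True:
  propagation gives v6=False, v5=False; an empty clause results — contradiction.
v3 = False:
  propagation gives v5=False, v4=True, v6=True; an empty clause results — contradiction.
Every branch closes, so no satisfying assignment exists.

UNSATISFIABLE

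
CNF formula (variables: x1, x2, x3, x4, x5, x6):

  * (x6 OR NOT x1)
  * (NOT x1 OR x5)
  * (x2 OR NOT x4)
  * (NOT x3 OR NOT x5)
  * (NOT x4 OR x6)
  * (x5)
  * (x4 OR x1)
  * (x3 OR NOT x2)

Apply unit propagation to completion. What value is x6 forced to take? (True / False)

(x5) stands alone — x5 = True.
(NOT x3 OR NOT x5): since x5 = True, the clause reduces to (NOT x3). x3 = False.
In (NOT x2 OR x3), x3 is now false; NOT x2 must hold, so x2 = False.
In (NOT x4 OR x2), x2 is now false; NOT x4 must hold, so x4 = False.
In (x1 OR x4), x4 is now false; x1 must hold, so x1 = True.
(NOT x1 OR x6): since x1 = True, the clause reduces to (x6). x6 = True.

True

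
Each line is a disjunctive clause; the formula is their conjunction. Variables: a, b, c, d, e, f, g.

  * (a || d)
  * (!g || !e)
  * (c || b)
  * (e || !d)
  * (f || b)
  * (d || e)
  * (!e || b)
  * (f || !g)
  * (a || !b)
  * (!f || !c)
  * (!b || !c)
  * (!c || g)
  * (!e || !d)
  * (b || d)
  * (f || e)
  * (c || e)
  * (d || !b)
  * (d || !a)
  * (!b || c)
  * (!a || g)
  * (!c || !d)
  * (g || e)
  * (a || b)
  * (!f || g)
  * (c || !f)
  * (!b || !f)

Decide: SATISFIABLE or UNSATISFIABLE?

UNSATISFIABLE

b = True:
  propagation gives a=True, c=False; an empty clause results — contradiction.
b = False:
  propagation gives c=True, f=True; an empty clause results — contradiction.
Every branch closes, so no satisfying assignment exists.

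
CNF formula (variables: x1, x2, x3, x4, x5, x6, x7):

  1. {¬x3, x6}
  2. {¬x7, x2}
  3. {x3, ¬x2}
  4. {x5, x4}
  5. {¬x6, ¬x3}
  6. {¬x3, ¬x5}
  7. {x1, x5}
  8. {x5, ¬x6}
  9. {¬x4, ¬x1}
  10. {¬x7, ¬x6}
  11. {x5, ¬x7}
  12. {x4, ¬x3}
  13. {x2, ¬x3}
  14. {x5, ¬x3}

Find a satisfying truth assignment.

x1=F, x2=F, x3=F, x4=T, x5=T, x6=T, x7=F

Check each clause:
  1. {¬x3, x6} — ¬x3 is true.
  2. {¬x7, x2} — ¬x7 is true.
  3. {¬x2, x3} — ¬x2 is true.
  4. {x5, x4} — x4 is true.
  5. {¬x3, ¬x6} — ¬x3 is true.
  6. {¬x3, ¬x5} — ¬x3 is true.
  7. {x5, x1} — x5 is true.
  8. {¬x6, x5} — x5 is true.
  9. {¬x4, ¬x1} — ¬x1 is true.
  10. {¬x6, ¬x7} — ¬x7 is true.
  11. {¬x7, x5} — ¬x7 is true.
  12. {¬x3, x4} — x4 is true.
  13. {x2, ¬x3} — ¬x3 is true.
  14. {¬x3, x5} — x5 is true.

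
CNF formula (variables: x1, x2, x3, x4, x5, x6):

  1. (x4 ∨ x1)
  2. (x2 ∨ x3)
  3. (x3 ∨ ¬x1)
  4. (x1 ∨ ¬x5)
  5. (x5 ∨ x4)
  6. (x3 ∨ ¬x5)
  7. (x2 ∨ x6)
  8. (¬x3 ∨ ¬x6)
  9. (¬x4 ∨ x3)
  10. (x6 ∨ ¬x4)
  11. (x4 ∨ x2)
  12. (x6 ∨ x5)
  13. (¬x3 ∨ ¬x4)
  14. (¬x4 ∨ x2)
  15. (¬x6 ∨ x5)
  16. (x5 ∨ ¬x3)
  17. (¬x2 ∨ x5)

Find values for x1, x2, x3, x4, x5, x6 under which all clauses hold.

x1 = T, x2 = T, x3 = T, x4 = F, x5 = T, x6 = F

Try x1 = True.
  then x3 is forced to True.
  then x6 is forced to False.
  then x2 is forced to True.
  then x4 is forced to False.
  then x5 is forced to True.
Every clause has at least one true literal under this assignment.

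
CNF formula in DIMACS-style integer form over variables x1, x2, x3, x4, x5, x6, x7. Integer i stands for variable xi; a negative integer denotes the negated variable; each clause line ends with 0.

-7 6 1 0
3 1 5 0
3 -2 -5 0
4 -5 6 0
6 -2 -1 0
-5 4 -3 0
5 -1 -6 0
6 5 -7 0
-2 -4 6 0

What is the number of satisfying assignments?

Split on x5, then x6.
  x5=1, x6=1: x1, x7 free; 4 ways for (x2,x3,x4) × 2^2 = 16.
  x5=1, x6=0: x3 free; 3 ways for (x1,x2,x4,x7) × 2^1 = 6.
  x5=0, x6=1: forces x1=0; x3=1; x2, x4, x7 free → 2^3 = 8.
  x5=0, x6=0: 7 of the 32 assignments to (x1,x2,x3,x4,x7) work.
Total: 16 + 6 + 8 + 7 = 37.

37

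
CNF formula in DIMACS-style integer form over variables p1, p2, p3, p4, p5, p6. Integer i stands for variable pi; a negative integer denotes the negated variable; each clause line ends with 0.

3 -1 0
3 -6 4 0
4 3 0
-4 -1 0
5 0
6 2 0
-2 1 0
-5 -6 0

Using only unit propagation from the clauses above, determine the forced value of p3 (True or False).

True

(p5) stands alone — p5 = True.
(~p6 \/ ~p5): since p5 = True, the clause reduces to (~p6). p6 = False.
In (p6 \/ p2), p6 is now false; p2 must hold, so p2 = True.
From (~p2 \/ p1) and p2 = True: p1 = True.
In (p3 \/ ~p1), ~p1 is now false; p3 must hold, so p3 = True.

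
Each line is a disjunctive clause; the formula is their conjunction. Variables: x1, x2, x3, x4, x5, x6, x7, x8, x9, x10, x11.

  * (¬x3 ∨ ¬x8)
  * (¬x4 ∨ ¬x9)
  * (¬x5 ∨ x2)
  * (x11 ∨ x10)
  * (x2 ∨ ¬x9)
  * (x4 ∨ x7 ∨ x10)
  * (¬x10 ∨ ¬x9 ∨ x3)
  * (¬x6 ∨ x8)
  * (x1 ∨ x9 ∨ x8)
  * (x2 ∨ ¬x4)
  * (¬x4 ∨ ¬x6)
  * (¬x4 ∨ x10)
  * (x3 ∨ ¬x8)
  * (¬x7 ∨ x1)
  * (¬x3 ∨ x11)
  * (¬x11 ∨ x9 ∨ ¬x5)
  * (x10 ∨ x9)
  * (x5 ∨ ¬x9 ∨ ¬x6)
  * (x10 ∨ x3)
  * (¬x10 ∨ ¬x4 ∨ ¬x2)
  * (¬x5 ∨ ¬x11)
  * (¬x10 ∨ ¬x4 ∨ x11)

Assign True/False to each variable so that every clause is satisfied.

x1=F, x2=T, x3=T, x4=F, x5=F, x6=F, x7=F, x8=F, x9=T, x10=T, x11=T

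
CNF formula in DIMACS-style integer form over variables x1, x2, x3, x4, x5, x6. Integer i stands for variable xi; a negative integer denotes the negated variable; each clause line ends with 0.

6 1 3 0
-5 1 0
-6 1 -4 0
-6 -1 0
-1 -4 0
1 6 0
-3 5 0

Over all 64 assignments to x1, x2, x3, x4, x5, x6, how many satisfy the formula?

The models are:
  x1=0 x2=0 x3=0 x4=0 x5=0 x6=1
  x1=0 x2=1 x3=0 x4=0 x5=0 x6=1
  x1=1 x2=0 x3=0 x4=0 x5=0 x6=0
  x1=1 x2=0 x3=0 x4=0 x5=1 x6=0
  x1=1 x2=0 x3=1 x4=0 x5=1 x6=0
  x1=1 x2=1 x3=0 x4=0 x5=0 x6=0
  x1=1 x2=1 x3=0 x4=0 x5=1 x6=0
  x1=1 x2=1 x3=1 x4=0 x5=1 x6=0
Count: 8.

8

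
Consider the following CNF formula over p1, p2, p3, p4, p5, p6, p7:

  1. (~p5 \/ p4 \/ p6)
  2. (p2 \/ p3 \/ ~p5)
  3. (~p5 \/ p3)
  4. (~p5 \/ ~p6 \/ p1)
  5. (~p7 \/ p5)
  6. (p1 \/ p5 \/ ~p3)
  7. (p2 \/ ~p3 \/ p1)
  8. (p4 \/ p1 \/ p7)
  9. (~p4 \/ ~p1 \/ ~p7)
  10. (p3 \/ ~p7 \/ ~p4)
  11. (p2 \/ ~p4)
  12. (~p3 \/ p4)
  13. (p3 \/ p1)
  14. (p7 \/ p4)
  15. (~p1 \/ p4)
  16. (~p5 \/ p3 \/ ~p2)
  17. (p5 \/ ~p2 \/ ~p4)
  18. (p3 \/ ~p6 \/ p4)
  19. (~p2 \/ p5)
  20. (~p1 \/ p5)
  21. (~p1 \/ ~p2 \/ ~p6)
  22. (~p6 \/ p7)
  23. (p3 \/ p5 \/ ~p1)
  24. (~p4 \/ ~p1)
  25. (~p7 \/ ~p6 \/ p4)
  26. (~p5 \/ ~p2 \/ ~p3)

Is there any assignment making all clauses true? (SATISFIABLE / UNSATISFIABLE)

p4 = True:
  propagation gives p2=True, p5=True, p3=True; an empty clause results — contradiction.
p4 = False:
  propagation gives p3=False, p5=False, p7=False; an empty clause results — contradiction.
Every branch closes, so no satisfying assignment exists.

UNSATISFIABLE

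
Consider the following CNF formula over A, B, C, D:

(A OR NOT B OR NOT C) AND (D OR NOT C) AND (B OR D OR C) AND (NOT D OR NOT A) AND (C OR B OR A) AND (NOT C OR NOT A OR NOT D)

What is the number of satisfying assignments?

Satisfying assignments:
  A=F B=F C=T D=T
  A=F B=T C=F D=F
  A=F B=T C=F D=T
  A=T B=T C=F D=F
Count: 4.

4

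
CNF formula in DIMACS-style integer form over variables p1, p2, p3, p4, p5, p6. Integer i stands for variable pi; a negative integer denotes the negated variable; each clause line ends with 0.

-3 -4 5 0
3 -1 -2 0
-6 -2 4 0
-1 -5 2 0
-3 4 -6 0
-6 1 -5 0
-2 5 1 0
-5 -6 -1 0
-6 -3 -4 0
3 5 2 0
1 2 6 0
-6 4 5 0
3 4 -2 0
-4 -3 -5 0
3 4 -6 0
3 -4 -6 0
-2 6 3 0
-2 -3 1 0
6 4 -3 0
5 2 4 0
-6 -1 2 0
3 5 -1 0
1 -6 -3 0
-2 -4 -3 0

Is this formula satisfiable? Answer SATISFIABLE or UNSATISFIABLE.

p3 = True:
  p6 = True:
    propagation gives p4=True; an empty clause results — contradiction.
  p6 = False:
    propagation gives p4=True, p5=True; an empty clause results — contradiction.
p3 = False:
  p2 = True:
    propagation gives p1=False, p5=True, p6=False; an empty clause results — contradiction.
  p2 = False:
    propagation gives p5=True, p1=False, p6=False; an empty clause results — contradiction.
Every branch closes, so no satisfying assignment exists.

UNSATISFIABLE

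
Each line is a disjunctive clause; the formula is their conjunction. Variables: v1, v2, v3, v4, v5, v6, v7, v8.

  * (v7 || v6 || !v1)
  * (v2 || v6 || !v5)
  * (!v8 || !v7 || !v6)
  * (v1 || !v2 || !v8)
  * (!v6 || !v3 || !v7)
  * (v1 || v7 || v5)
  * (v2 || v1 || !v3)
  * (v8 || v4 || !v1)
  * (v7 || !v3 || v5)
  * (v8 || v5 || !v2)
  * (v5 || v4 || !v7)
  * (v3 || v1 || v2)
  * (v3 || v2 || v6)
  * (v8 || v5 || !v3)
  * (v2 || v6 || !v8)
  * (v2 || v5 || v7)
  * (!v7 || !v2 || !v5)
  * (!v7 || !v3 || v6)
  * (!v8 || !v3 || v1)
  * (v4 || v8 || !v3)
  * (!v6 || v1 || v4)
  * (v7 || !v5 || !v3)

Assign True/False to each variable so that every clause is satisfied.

v4 occurs only positively in the remaining clauses — set v4 = True.
Set v1 = True and propagate.
Try v2 = True.
For the remaining variables, v3 = False, v5 = True, v6 = True, v7 = False, v8 = False works.
Check each clause:
  1. (v6 || !v1 || v7) — v6 is true.
  2. (!v5 || v6 || v2) — v2 is true.
  3. (!v8 || !v7 || !v6) — !v8 is true.
  4. (!v8 || v1 || !v2) — !v8 is true.
  5. (!v7 || !v3 || !v6) — !v7 is true.
  6. (v1 || v7 || v5) — v1 is true.
  7. (!v3 || v1 || v2) — v1 is true.
  8. (v8 || v4 || !v1) — v4 is true.
  9. (v5 || v7 || !v3) — v5 is true.
  10. (v8 || v5 || !v2) — v5 is true.
  11. (!v7 || v4 || v5) — !v7 is true.
  12. (v2 || v1 || v3) — v1 is true.
  13. (v3 || v6 || v2) — v2 is true.
  14. (v5 || !v3 || v8) — !v3 is true.
  15. (!v8 || v2 || v6) — !v8 is true.
  16. (v7 || v5 || v2) — v2 is true.
  17. (!v7 || !v2 || !v5) — !v7 is true.
  18. (!v7 || v6 || !v3) — !v7 is true.
  19. (!v3 || !v8 || v1) — !v8 is true.
  20. (v8 || v4 || !v3) — v4 is true.
  21. (!v6 || v4 || v1) — v1 is true.
  22. (v7 || !v5 || !v3) — !v3 is true.

v1=T  v2=T  v3=F  v4=T  v5=T  v6=T  v7=F  v8=F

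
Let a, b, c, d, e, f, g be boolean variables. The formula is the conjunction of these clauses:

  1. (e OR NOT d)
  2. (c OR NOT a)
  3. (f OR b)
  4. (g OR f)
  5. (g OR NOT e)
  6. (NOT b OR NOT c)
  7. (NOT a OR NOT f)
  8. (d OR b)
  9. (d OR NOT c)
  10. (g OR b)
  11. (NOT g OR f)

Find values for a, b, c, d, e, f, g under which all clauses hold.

a occurs only negated in the remaining clauses — set a = False.
Try b = True.
  then c is forced to False.
Try d = False.
Try e = False.
The remaining clauses are satisfied by f = True, g = True.

a=F, b=T, c=F, d=F, e=F, f=T, g=T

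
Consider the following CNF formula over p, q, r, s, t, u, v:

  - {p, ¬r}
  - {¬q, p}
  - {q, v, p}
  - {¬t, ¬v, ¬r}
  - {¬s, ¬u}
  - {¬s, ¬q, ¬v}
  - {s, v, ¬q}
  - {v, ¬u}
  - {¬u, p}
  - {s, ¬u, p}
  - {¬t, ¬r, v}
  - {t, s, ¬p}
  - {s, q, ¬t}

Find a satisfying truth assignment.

p=True, q=True, r=False, s=True, t=True, u=False, v=False

r occurs only negated in the remaining clauses — set r = False.
u occurs only negated in the remaining clauses — set u = False.
Try p = True.
Try q = True.
Try s = True.
  then v is forced to False.
t is now unconstrained; take t = True.
Every clause has at least one true literal under this assignment.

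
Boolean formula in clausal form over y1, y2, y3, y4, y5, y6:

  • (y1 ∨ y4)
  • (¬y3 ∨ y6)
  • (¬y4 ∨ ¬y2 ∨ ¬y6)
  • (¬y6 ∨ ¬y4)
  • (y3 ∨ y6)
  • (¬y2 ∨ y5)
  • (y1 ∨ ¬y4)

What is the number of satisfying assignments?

6

Satisfying assignments:
  y1=T y2=F y3=F y4=F y5=F y6=T
  y1=T y2=F y3=F y4=F y5=T y6=T
  y1=T y2=F y3=T y4=F y5=F y6=T
  y1=T y2=F y3=T y4=F y5=T y6=T
  y1=T y2=T y3=F y4=F y5=T y6=T
  y1=T y2=T y3=T y4=F y5=T y6=T
That's 6 in total.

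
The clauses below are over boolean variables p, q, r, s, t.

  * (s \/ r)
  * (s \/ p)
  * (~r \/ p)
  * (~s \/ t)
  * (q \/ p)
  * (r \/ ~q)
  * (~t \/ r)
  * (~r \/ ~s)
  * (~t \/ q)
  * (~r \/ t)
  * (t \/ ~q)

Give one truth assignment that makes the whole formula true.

p occurs only positively in the remaining clauses — set p = True.
Branch on q: take q = True.
  then r is forced to True.
  then s is forced to False.
  then t is forced to True.

p = True, q = True, r = True, s = False, t = True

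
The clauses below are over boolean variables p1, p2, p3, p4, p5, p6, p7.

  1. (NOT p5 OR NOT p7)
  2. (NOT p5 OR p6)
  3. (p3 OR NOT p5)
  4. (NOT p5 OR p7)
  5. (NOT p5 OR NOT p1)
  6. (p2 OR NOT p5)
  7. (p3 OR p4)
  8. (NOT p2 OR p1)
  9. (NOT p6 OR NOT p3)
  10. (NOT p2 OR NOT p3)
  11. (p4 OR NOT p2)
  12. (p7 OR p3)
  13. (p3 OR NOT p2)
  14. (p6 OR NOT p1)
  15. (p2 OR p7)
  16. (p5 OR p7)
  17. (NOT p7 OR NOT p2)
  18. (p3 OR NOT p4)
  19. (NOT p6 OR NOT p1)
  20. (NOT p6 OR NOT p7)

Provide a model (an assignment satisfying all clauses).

p1 = False, p2 = False, p3 = True, p4 = False, p5 = False, p6 = False, p7 = True

Set p1 = False and propagate.
  then p2 is forced to False.
  then p5 is forced to False.
  then p7 is forced to True.
  then p6 is forced to False.
Branch on p3: take p3 = True.
p4 is now unconstrained; take p4 = False.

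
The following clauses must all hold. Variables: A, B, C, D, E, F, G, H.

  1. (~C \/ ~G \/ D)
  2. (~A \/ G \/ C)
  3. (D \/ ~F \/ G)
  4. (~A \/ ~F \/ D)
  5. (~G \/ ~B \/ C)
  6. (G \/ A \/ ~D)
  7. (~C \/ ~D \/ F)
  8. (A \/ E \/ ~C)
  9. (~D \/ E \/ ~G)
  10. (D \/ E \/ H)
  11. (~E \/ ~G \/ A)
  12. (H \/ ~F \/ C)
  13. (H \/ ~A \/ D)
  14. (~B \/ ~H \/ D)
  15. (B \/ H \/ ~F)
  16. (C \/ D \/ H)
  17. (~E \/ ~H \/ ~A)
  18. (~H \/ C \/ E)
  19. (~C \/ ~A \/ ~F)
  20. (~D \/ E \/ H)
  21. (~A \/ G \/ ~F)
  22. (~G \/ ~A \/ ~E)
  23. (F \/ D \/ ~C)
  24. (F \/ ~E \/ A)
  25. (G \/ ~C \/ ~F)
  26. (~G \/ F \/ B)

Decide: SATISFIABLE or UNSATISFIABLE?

UNSATISFIABLE

D = True:
  A = True:
    C = True:
      propagation gives F=True; contradiction.
    C = False:
      propagation gives G=True, B=False, E=True; contradiction.
  A = False:
    propagation gives G=True, E=True; an empty clause results — contradiction.
D = False:
  A = True:
    propagation gives F=False, H=True, B=False, E=False; an empty clause results — contradiction.
  A = False:
    C = True:
      propagation gives G=False, F=False; contradiction.
    C = False:
      propagation gives H=True, B=False, E=True; contradiction.
Every branch closes, so no satisfying assignment exists.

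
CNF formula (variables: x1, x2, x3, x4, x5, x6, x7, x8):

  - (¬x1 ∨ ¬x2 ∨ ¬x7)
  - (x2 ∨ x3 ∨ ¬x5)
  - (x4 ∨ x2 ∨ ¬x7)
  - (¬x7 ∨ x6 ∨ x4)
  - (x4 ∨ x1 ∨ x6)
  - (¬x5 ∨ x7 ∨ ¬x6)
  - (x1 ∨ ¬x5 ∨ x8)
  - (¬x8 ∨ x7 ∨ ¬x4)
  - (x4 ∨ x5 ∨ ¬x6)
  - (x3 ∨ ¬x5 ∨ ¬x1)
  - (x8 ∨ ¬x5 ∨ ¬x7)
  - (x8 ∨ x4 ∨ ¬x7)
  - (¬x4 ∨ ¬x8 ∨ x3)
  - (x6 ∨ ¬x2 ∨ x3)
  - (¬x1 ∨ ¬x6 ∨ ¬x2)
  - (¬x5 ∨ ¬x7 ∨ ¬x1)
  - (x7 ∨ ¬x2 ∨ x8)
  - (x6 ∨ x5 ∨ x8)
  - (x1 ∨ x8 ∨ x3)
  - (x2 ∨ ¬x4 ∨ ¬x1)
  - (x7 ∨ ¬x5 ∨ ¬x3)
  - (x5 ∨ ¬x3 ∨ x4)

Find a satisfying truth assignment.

x1=F, x2=T, x3=T, x4=T, x5=T, x6=T, x7=T, x8=T

Set x1 = False and propagate.
Branch on x2: take x2 = True.
For the remaining variables, x3 = True, x4 = True, x5 = True, x6 = True, x7 = True, x8 = True works.
Check each clause:
  1. (¬x1 ∨ ¬x2 ∨ ¬x7) — ¬x1 is true.
  2. (x3 ∨ x2 ∨ ¬x5) — x2 is true.
  3. (¬x7 ∨ x2 ∨ x4) — x2 is true.
  4. (¬x7 ∨ x4 ∨ x6) — x4 is true.
  5. (x6 ∨ x1 ∨ x4) — x4 is true.
  6. (¬x5 ∨ ¬x6 ∨ x7) — x7 is true.
  7. (x1 ∨ x8 ∨ ¬x5) — x8 is true.
  8. (¬x4 ∨ x7 ∨ ¬x8) — x7 is true.
  9. (x4 ∨ ¬x6 ∨ x5) — x4 is true.
  10. (¬x5 ∨ x3 ∨ ¬x1) — x3 is true.
  11. (¬x5 ∨ x8 ∨ ¬x7) — x8 is true.
  12. (¬x7 ∨ x8 ∨ x4) — x8 is true.
  13. (¬x8 ∨ x3 ∨ ¬x4) — x3 is true.
  14. (¬x2 ∨ x3 ∨ x6) — x3 is true.
  15. (¬x6 ∨ ¬x2 ∨ ¬x1) — ¬x1 is true.
  16. (¬x5 ∨ ¬x7 ∨ ¬x1) — ¬x1 is true.
  17. (x8 ∨ ¬x2 ∨ x7) — x8 is true.
  18. (x5 ∨ x6 ∨ x8) — x8 is true.
  19. (x3 ∨ x1 ∨ x8) — x8 is true.
  20. (x2 ∨ ¬x1 ∨ ¬x4) — x2 is true.
  21. (x7 ∨ ¬x5 ∨ ¬x3) — x7 is true.
  22. (x4 ∨ ¬x3 ∨ x5) — x5 is true.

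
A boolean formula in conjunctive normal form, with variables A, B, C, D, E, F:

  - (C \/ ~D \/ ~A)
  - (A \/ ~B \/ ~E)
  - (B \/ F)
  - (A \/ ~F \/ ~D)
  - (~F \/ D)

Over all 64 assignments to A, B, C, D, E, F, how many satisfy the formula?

Split on A, then D.
  A=T, D=T: E free; 3 ways for (B,C,F) × 2^1 = 6.
  A=T, D=F: remaining (B,C,E,F) ∈ {(T,F,F,F); (T,F,T,F); (T,T,F,F); (T,T,T,F)} — 4.
  A=F, D=T: remaining (B,C,E,F) ∈ {(T,F,F,F); (T,T,F,F)} — 2.
  A=F, D=F: remaining (B,C,E,F) ∈ {(T,F,F,F); (T,T,F,F)} — 2.
Total: 6 + 4 + 2 + 2 = 14.

14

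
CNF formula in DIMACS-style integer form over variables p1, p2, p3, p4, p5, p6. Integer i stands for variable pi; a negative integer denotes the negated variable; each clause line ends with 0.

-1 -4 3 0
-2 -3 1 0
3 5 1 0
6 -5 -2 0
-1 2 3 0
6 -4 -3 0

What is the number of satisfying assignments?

26

Case analysis on p3 and p1:
  p3=1, p1=1: 11 of the 16 assignments to (p2,p4,p5,p6) work.
  p3=1, p1=0: p5 free; 3 ways for (p2,p4,p6) × 2^1 = 6.
  p3=0, p1=1: remaining (p2,p4,p5,p6) ∈ {(1,0,0,0); (1,0,0,1); (1,0,1,1)} — 3.
  p3=0, p1=0: p4 free; 3 ways for (p2,p5,p6) × 2^1 = 6.
Total: 11 + 6 + 3 + 6 = 26.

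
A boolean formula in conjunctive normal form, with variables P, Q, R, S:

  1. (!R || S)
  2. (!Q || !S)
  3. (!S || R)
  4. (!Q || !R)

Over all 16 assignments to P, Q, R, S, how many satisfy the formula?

6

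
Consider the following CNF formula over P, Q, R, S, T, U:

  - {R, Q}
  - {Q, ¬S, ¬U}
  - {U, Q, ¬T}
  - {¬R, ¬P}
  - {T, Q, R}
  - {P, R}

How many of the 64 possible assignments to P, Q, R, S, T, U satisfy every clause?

20

Case analysis on Q and R:
  Q=T, R=T: forces P=F; S, T, U free → 2^3 = 8.
  Q=T, R=F: forces P=T; S, T, U free → 2^3 = 8.
  Q=F, R=T: remaining (P,S,T,U) ∈ {(F,F,F,F); (F,F,F,T); (F,F,T,T); (F,T,F,F)} — 4.
  Q=F, R=F: a clause becomes empty — 0.
Total: 8 + 8 + 4 + 0 = 20.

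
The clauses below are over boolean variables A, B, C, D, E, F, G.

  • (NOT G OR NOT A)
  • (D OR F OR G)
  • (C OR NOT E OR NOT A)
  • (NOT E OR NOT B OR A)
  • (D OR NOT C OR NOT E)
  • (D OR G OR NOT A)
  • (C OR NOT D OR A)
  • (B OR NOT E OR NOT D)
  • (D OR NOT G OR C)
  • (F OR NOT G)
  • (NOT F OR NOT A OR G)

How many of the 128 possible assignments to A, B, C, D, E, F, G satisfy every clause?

18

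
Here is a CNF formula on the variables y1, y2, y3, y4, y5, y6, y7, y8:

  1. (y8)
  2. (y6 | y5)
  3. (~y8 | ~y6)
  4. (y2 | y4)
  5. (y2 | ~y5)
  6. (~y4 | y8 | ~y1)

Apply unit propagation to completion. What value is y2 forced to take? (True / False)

True

(y8) is a unit clause: y8 = True.
(~y8 | ~y6): since y8 = True, the clause reduces to (~y6). y6 = False.
(y6 | y5) with y6 = False leaves only y5, so y5 = True.
From (~y5 | y2) and y5 = True: y2 = True.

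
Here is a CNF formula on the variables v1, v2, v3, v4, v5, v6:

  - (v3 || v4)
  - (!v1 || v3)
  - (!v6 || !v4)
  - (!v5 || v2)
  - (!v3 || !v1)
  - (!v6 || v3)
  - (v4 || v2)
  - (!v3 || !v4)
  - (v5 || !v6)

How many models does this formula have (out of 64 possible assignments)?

6

The models are:
  v1=0 v2=0 v3=0 v4=1 v5=0 v6=0
  v1=0 v2=1 v3=0 v4=1 v5=0 v6=0
  v1=0 v2=1 v3=0 v4=1 v5=1 v6=0
  v1=0 v2=1 v3=1 v4=0 v5=0 v6=0
  v1=0 v2=1 v3=1 v4=0 v5=1 v6=0
  v1=0 v2=1 v3=1 v4=0 v5=1 v6=1
That's 6 in total.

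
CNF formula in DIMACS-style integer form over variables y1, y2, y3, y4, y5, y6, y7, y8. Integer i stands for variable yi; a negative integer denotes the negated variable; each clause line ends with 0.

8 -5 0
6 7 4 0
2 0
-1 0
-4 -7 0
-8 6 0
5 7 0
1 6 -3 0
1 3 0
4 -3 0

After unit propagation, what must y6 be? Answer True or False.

(y2) is a unit clause: y2 = True.
Unit clause (¬y1) sets y1 = False.
In (y1 ∨ y3), y1 is now false; y3 must hold, so y3 = True.
(y1 ∨ ¬y3 ∨ y6): since y1 = False, y3 = True, the clause reduces to (y6). y6 = True.

True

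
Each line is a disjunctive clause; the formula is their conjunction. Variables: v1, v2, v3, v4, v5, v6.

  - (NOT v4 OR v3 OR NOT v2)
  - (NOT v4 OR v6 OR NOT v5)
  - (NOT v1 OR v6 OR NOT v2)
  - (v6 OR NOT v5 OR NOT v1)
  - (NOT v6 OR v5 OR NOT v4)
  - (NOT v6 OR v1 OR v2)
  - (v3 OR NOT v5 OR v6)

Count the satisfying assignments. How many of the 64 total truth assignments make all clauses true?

29

Split on v6, then v5.
  v6=T, v5=T: 10 of the 16 assignments to (v1,v2,v3,v4) work.
  v6=T, v5=F: v3 free; 3 ways for (v1,v2,v4) × 2^1 = 6.
  v6=F, v5=T: remaining (v1,v2,v3,v4) ∈ {(F,F,T,F); (F,T,T,F)} — 2.
  v6=F, v5=F: 11 of the 16 assignments to (v1,v2,v3,v4) work.
Total: 10 + 6 + 2 + 11 = 29.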